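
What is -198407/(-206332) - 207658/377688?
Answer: 2005590785/4870570026 ≈ 0.41178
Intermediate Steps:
-198407/(-206332) - 207658/377688 = -198407*(-1/206332) - 207658*1/377688 = 198407/206332 - 103829/188844 = 2005590785/4870570026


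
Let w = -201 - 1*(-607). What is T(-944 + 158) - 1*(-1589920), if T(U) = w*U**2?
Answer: 252415096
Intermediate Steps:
w = 406 (w = -201 + 607 = 406)
T(U) = 406*U**2
T(-944 + 158) - 1*(-1589920) = 406*(-944 + 158)**2 - 1*(-1589920) = 406*(-786)**2 + 1589920 = 406*617796 + 1589920 = 250825176 + 1589920 = 252415096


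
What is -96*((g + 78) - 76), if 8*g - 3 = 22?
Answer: -492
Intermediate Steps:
g = 25/8 (g = 3/8 + (⅛)*22 = 3/8 + 11/4 = 25/8 ≈ 3.1250)
-96*((g + 78) - 76) = -96*((25/8 + 78) - 76) = -96*(649/8 - 76) = -96*41/8 = -492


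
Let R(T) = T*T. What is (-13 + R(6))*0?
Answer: 0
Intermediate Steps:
R(T) = T²
(-13 + R(6))*0 = (-13 + 6²)*0 = (-13 + 36)*0 = 23*0 = 0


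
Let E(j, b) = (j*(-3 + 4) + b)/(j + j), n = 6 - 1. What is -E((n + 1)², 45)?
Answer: -9/8 ≈ -1.1250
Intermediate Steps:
n = 5
E(j, b) = (b + j)/(2*j) (E(j, b) = (j*1 + b)/((2*j)) = (j + b)*(1/(2*j)) = (b + j)*(1/(2*j)) = (b + j)/(2*j))
-E((n + 1)², 45) = -(45 + (5 + 1)²)/(2*((5 + 1)²)) = -(45 + 6²)/(2*(6²)) = -(45 + 36)/(2*36) = -81/(2*36) = -1*9/8 = -9/8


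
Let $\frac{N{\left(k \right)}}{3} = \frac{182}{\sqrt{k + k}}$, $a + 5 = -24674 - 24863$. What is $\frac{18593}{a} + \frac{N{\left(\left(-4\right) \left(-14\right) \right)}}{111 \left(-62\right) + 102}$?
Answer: $- \frac{18593}{49542} - \frac{13 \sqrt{7}}{4520} \approx -0.38291$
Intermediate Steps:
$a = -49542$ ($a = -5 - 49537 = -49542$)
$N{\left(k \right)} = \frac{273 \sqrt{2}}{\sqrt{k}}$ ($N{\left(k \right)} = 3 \frac{182}{\sqrt{k + k}} = 3 \frac{182}{\sqrt{2 k}} = 3 \frac{182}{\sqrt{2} \sqrt{k}} = 3 \cdot 182 \frac{\sqrt{2}}{2 \sqrt{k}} = 3 \frac{91 \sqrt{2}}{\sqrt{k}} = \frac{273 \sqrt{2}}{\sqrt{k}}$)
$\frac{18593}{a} + \frac{N{\left(\left(-4\right) \left(-14\right) \right)}}{111 \left(-62\right) + 102} = \frac{18593}{-49542} + \frac{273 \sqrt{2} \frac{1}{\sqrt{\left(-4\right) \left(-14\right)}}}{111 \left(-62\right) + 102} = 18593 \left(- \frac{1}{49542}\right) + \frac{273 \sqrt{2} \frac{1}{\sqrt{56}}}{-6882 + 102} = - \frac{18593}{49542} + \frac{273 \sqrt{2} \frac{\sqrt{14}}{28}}{-6780} = - \frac{18593}{49542} + \frac{39 \sqrt{7}}{2} \left(- \frac{1}{6780}\right) = - \frac{18593}{49542} - \frac{13 \sqrt{7}}{4520}$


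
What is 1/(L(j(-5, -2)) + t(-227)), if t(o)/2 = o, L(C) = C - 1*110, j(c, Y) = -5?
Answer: -1/569 ≈ -0.0017575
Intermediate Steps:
L(C) = -110 + C (L(C) = C - 110 = -110 + C)
t(o) = 2*o
1/(L(j(-5, -2)) + t(-227)) = 1/((-110 - 5) + 2*(-227)) = 1/(-115 - 454) = 1/(-569) = -1/569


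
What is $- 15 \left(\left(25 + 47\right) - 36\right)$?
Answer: $-540$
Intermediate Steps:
$- 15 \left(\left(25 + 47\right) - 36\right) = - 15 \left(72 - 36\right) = \left(-15\right) 36 = -540$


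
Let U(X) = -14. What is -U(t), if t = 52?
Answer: 14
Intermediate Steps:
-U(t) = -1*(-14) = 14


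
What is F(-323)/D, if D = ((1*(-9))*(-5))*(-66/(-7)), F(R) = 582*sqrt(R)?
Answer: 679*I*sqrt(323)/495 ≈ 24.653*I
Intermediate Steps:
D = 2970/7 (D = (-9*(-5))*(-66*(-1/7)) = 45*(66/7) = 2970/7 ≈ 424.29)
F(-323)/D = (582*sqrt(-323))/(2970/7) = (582*(I*sqrt(323)))*(7/2970) = (582*I*sqrt(323))*(7/2970) = 679*I*sqrt(323)/495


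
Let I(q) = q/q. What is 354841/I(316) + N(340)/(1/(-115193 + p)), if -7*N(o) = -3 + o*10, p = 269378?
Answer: -521282558/7 ≈ -7.4469e+7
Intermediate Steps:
I(q) = 1
N(o) = 3/7 - 10*o/7 (N(o) = -(-3 + o*10)/7 = -(-3 + 10*o)/7 = 3/7 - 10*o/7)
354841/I(316) + N(340)/(1/(-115193 + p)) = 354841/1 + (3/7 - 10/7*340)/(1/(-115193 + 269378)) = 354841*1 + (3/7 - 3400/7)/(1/154185) = 354841 - 3397/(7*1/154185) = 354841 - 3397/7*154185 = 354841 - 523766445/7 = -521282558/7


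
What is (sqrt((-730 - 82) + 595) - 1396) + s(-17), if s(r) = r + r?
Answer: -1430 + I*sqrt(217) ≈ -1430.0 + 14.731*I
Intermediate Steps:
s(r) = 2*r
(sqrt((-730 - 82) + 595) - 1396) + s(-17) = (sqrt((-730 - 82) + 595) - 1396) + 2*(-17) = (sqrt(-812 + 595) - 1396) - 34 = (sqrt(-217) - 1396) - 34 = (I*sqrt(217) - 1396) - 34 = (-1396 + I*sqrt(217)) - 34 = -1430 + I*sqrt(217)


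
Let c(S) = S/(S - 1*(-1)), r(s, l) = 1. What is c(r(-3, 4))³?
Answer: ⅛ ≈ 0.12500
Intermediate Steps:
c(S) = S/(1 + S) (c(S) = S/(S + 1) = S/(1 + S))
c(r(-3, 4))³ = (1/(1 + 1))³ = (1/2)³ = (1*(½))³ = (½)³ = ⅛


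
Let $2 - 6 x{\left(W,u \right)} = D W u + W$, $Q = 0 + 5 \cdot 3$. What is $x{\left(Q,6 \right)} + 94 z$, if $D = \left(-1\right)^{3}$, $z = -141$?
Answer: $- \frac{79447}{6} \approx -13241.0$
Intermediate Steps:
$D = -1$
$Q = 15$ ($Q = 0 + 15 = 15$)
$x{\left(W,u \right)} = \frac{1}{3} - \frac{W}{6} + \frac{W u}{6}$ ($x{\left(W,u \right)} = \frac{1}{3} - \frac{- W u + W}{6} = \frac{1}{3} - \frac{W - W u}{6} = \frac{1}{3} + \left(- \frac{W}{6} + \frac{W u}{6}\right) = \frac{1}{3} - \frac{W}{6} + \frac{W u}{6}$)
$x{\left(Q,6 \right)} + 94 z = \left(\frac{1}{3} - \frac{5}{2} + \frac{1}{6} \cdot 15 \cdot 6\right) + 94 \left(-141\right) = \left(\frac{1}{3} - \frac{5}{2} + 15\right) - 13254 = \frac{77}{6} - 13254 = - \frac{79447}{6}$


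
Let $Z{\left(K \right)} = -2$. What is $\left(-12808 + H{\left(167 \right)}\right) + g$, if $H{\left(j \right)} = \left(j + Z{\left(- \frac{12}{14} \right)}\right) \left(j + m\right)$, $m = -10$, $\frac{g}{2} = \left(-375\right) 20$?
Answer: $-1903$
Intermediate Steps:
$g = -15000$ ($g = 2 \left(\left(-375\right) 20\right) = 2 \left(-7500\right) = -15000$)
$H{\left(j \right)} = \left(-10 + j\right) \left(-2 + j\right)$ ($H{\left(j \right)} = \left(j - 2\right) \left(j - 10\right) = \left(-2 + j\right) \left(-10 + j\right) = \left(-10 + j\right) \left(-2 + j\right)$)
$\left(-12808 + H{\left(167 \right)}\right) + g = \left(-12808 + \left(20 + 167^{2} - 2004\right)\right) - 15000 = \left(-12808 + \left(20 + 27889 - 2004\right)\right) - 15000 = \left(-12808 + 25905\right) - 15000 = 13097 - 15000 = -1903$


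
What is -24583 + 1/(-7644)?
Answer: -187912453/7644 ≈ -24583.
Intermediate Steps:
-24583 + 1/(-7644) = -24583 - 1/7644 = -187912453/7644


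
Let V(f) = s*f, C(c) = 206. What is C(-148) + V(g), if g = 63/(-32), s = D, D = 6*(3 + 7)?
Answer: 703/8 ≈ 87.875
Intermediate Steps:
D = 60 (D = 6*10 = 60)
s = 60
g = -63/32 (g = 63*(-1/32) = -63/32 ≈ -1.9688)
V(f) = 60*f
C(-148) + V(g) = 206 + 60*(-63/32) = 206 - 945/8 = 703/8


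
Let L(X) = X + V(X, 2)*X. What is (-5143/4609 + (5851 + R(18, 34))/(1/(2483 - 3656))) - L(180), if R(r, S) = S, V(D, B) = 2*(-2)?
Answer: -31813927228/4609 ≈ -6.9026e+6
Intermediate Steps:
V(D, B) = -4
L(X) = -3*X (L(X) = X - 4*X = -3*X)
(-5143/4609 + (5851 + R(18, 34))/(1/(2483 - 3656))) - L(180) = (-5143/4609 + (5851 + 34)/(1/(2483 - 3656))) - (-3)*180 = (-5143*1/4609 + 5885/(1/(-1173))) - 1*(-540) = (-5143/4609 + 5885/(-1/1173)) + 540 = (-5143/4609 + 5885*(-1173)) + 540 = (-5143/4609 - 6903105) + 540 = -31816416088/4609 + 540 = -31813927228/4609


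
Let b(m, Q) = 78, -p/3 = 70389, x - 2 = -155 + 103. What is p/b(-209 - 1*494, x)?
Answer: -70389/26 ≈ -2707.3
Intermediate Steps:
x = -50 (x = 2 + (-155 + 103) = 2 - 52 = -50)
p = -211167 (p = -3*70389 = -211167)
p/b(-209 - 1*494, x) = -211167/78 = -211167*1/78 = -70389/26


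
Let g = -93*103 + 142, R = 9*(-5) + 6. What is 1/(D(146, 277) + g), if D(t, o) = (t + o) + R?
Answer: -1/9053 ≈ -0.00011046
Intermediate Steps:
R = -39 (R = -45 + 6 = -39)
D(t, o) = -39 + o + t (D(t, o) = (t + o) - 39 = (o + t) - 39 = -39 + o + t)
g = -9437 (g = -9579 + 142 = -9437)
1/(D(146, 277) + g) = 1/((-39 + 277 + 146) - 9437) = 1/(384 - 9437) = 1/(-9053) = -1/9053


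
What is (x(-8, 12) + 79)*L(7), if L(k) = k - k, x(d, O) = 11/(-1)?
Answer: 0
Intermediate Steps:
x(d, O) = -11 (x(d, O) = 11*(-1) = -11)
L(k) = 0
(x(-8, 12) + 79)*L(7) = (-11 + 79)*0 = 68*0 = 0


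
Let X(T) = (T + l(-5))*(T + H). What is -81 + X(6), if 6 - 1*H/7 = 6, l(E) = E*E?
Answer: 105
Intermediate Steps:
l(E) = E**2
H = 0 (H = 42 - 7*6 = 42 - 42 = 0)
X(T) = T*(25 + T) (X(T) = (T + (-5)**2)*(T + 0) = (T + 25)*T = (25 + T)*T = T*(25 + T))
-81 + X(6) = -81 + 6*(25 + 6) = -81 + 6*31 = -81 + 186 = 105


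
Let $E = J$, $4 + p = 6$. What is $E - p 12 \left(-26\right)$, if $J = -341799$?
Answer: $-341175$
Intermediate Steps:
$p = 2$ ($p = -4 + 6 = 2$)
$E = -341799$
$E - p 12 \left(-26\right) = -341799 - 2 \cdot 12 \left(-26\right) = -341799 - 24 \left(-26\right) = -341799 - -624 = -341799 + 624 = -341175$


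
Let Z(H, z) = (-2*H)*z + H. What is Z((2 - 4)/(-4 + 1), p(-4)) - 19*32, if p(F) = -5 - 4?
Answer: -1786/3 ≈ -595.33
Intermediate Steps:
p(F) = -9
Z(H, z) = H - 2*H*z (Z(H, z) = -2*H*z + H = H - 2*H*z)
Z((2 - 4)/(-4 + 1), p(-4)) - 19*32 = ((2 - 4)/(-4 + 1))*(1 - 2*(-9)) - 19*32 = (-2/(-3))*(1 + 18) - 608 = -2*(-⅓)*19 - 608 = (⅔)*19 - 608 = 38/3 - 608 = -1786/3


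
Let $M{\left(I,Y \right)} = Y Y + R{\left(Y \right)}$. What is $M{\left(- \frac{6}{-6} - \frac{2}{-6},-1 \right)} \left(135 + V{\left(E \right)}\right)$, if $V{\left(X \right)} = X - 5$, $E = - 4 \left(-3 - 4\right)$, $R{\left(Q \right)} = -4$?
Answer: $-474$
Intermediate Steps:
$M{\left(I,Y \right)} = -4 + Y^{2}$ ($M{\left(I,Y \right)} = Y Y - 4 = Y^{2} - 4 = -4 + Y^{2}$)
$E = 28$ ($E = \left(-4\right) \left(-7\right) = 28$)
$V{\left(X \right)} = -5 + X$ ($V{\left(X \right)} = X - 5 = -5 + X$)
$M{\left(- \frac{6}{-6} - \frac{2}{-6},-1 \right)} \left(135 + V{\left(E \right)}\right) = \left(-4 + \left(-1\right)^{2}\right) \left(135 + \left(-5 + 28\right)\right) = \left(-4 + 1\right) \left(135 + 23\right) = \left(-3\right) 158 = -474$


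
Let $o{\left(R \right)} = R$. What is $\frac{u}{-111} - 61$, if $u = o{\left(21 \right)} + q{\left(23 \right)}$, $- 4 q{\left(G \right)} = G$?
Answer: $- \frac{27145}{444} \approx -61.137$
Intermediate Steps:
$q{\left(G \right)} = - \frac{G}{4}$
$u = \frac{61}{4}$ ($u = 21 - \frac{23}{4} = \frac{61}{4} \approx 15.25$)
$\frac{u}{-111} - 61 = \frac{1}{-111} \cdot \frac{61}{4} - 61 = \left(- \frac{1}{111}\right) \frac{61}{4} - 61 = - \frac{61}{444} - 61 = - \frac{27145}{444}$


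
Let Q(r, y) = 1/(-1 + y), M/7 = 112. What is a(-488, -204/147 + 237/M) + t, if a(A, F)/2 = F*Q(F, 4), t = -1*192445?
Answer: -226316171/1176 ≈ -1.9245e+5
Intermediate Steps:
M = 784 (M = 7*112 = 784)
t = -192445
a(A, F) = 2*F/3 (a(A, F) = 2*(F/(-1 + 4)) = 2*(F/3) = 2*F/3)
a(-488, -204/147 + 237/M) + t = 2*(-204/147 + 237/784)/3 - 192445 = 2*(-204*1/147 + 237*(1/784))/3 - 192445 = 2*(-68/49 + 237/784)/3 - 192445 = (⅔)*(-851/784) - 192445 = -851/1176 - 192445 = -226316171/1176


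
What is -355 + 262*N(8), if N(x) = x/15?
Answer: -3229/15 ≈ -215.27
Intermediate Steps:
N(x) = x/15 (N(x) = x*(1/15) = x/15)
-355 + 262*N(8) = -355 + 262*((1/15)*8) = -355 + 262*(8/15) = -355 + 2096/15 = -3229/15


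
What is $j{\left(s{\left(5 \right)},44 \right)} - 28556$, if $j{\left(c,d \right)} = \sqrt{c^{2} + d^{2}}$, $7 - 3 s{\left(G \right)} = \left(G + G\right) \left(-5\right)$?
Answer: $-28556 + \sqrt{2297} \approx -28508.0$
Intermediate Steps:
$s{\left(G \right)} = \frac{7}{3} + \frac{10 G}{3}$ ($s{\left(G \right)} = \frac{7}{3} - \frac{\left(G + G\right) \left(-5\right)}{3} = \frac{7}{3} - \frac{2 G \left(-5\right)}{3} = \frac{7}{3} - \frac{\left(-10\right) G}{3} = \frac{7}{3} + \frac{10 G}{3}$)
$j{\left(s{\left(5 \right)},44 \right)} - 28556 = \sqrt{\left(\frac{7}{3} + \frac{10}{3} \cdot 5\right)^{2} + 44^{2}} - 28556 = \sqrt{\left(\frac{7}{3} + \frac{50}{3}\right)^{2} + 1936} - 28556 = \sqrt{19^{2} + 1936} - 28556 = \sqrt{361 + 1936} - 28556 = \sqrt{2297} - 28556 = -28556 + \sqrt{2297}$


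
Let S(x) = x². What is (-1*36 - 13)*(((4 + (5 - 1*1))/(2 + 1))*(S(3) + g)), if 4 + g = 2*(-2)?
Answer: -392/3 ≈ -130.67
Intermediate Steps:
g = -8 (g = -4 + 2*(-2) = -4 - 4 = -8)
(-1*36 - 13)*(((4 + (5 - 1*1))/(2 + 1))*(S(3) + g)) = (-1*36 - 13)*(((4 + (5 - 1*1))/(2 + 1))*(3² - 8)) = (-36 - 13)*(((4 + (5 - 1))/3)*(9 - 8)) = -49*(4 + 4)*(⅓) = -49*8*(⅓) = -392/3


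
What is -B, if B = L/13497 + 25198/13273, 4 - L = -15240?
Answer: -542431018/179145681 ≈ -3.0279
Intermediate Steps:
L = 15244 (L = 4 - 1*(-15240) = 4 + 15240 = 15244)
B = 542431018/179145681 (B = 15244/13497 + 25198/13273 = 542431018/179145681 ≈ 3.0279)
-B = -1*542431018/179145681 = -542431018/179145681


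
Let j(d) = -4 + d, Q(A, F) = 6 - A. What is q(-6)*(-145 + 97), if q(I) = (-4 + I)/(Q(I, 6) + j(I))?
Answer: 240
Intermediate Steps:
q(I) = -2 + I/2 (q(I) = (-4 + I)/((6 - I) + (-4 + I)) = (-4 + I)/2 = (-4 + I)*(½) = -2 + I/2)
q(-6)*(-145 + 97) = (-2 + (½)*(-6))*(-145 + 97) = (-2 - 3)*(-48) = -5*(-48) = 240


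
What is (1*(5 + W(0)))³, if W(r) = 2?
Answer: 343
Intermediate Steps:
(1*(5 + W(0)))³ = (1*(5 + 2))³ = (1*7)³ = 7³ = 343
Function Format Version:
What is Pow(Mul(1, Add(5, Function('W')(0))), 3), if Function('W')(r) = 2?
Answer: 343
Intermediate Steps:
Pow(Mul(1, Add(5, Function('W')(0))), 3) = Pow(Mul(1, Add(5, 2)), 3) = Pow(Mul(1, 7), 3) = Pow(7, 3) = 343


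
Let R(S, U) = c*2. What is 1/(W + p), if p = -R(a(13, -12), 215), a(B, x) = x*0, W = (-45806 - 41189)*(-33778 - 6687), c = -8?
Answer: 1/3520252691 ≈ 2.8407e-10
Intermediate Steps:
W = 3520252675 (W = -86995*(-40465) = 3520252675)
a(B, x) = 0
R(S, U) = -16 (R(S, U) = -8*2 = -16)
p = 16 (p = -1*(-16) = 16)
1/(W + p) = 1/(3520252675 + 16) = 1/3520252691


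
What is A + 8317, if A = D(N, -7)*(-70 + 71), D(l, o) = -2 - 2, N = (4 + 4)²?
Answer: 8313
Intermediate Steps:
N = 64 (N = 8² = 64)
D(l, o) = -4
A = -4 (A = -4*(-70 + 71) = -4*1 = -4)
A + 8317 = -4 + 8317 = 8313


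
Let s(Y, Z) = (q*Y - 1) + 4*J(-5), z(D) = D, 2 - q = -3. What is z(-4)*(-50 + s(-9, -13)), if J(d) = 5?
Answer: 304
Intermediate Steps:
q = 5 (q = 2 - 1*(-3) = 2 + 3 = 5)
s(Y, Z) = 19 + 5*Y (s(Y, Z) = (5*Y - 1) + 4*5 = (-1 + 5*Y) + 20 = 19 + 5*Y)
z(-4)*(-50 + s(-9, -13)) = -4*(-50 + (19 + 5*(-9))) = -4*(-50 + (19 - 45)) = -4*(-50 - 26) = -4*(-76) = 304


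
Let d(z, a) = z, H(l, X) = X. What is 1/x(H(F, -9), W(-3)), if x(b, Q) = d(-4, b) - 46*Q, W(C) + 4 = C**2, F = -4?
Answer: -1/234 ≈ -0.0042735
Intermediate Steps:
W(C) = -4 + C**2
x(b, Q) = -4 - 46*Q
1/x(H(F, -9), W(-3)) = 1/(-4 - 46*(-4 + (-3)**2)) = 1/(-4 - 46*(-4 + 9)) = 1/(-4 - 46*5) = 1/(-4 - 230) = 1/(-234) = -1/234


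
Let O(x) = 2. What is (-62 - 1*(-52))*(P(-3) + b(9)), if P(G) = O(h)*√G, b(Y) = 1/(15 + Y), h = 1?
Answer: -5/12 - 20*I*√3 ≈ -0.41667 - 34.641*I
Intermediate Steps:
P(G) = 2*√G
(-62 - 1*(-52))*(P(-3) + b(9)) = (-62 - 1*(-52))*(2*√(-3) + 1/(15 + 9)) = (-62 + 52)*(2*(I*√3) + 1/24) = -10*(2*I*√3 + 1/24) = -10*(1/24 + 2*I*√3) = -5/12 - 20*I*√3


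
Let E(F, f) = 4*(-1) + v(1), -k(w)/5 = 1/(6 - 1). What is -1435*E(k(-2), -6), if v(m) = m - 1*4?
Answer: 10045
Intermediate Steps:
k(w) = -1 (k(w) = -5/(6 - 1) = -5/5 = -5*⅕ = -1)
v(m) = -4 + m (v(m) = m - 4 = -4 + m)
E(F, f) = -7 (E(F, f) = 4*(-1) + (-4 + 1) = -4 - 3 = -7)
-1435*E(k(-2), -6) = -1435*(-7) = 10045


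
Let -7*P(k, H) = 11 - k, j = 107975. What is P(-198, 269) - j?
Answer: -756034/7 ≈ -1.0800e+5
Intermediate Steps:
P(k, H) = -11/7 + k/7 (P(k, H) = -(11 - k)/7 = -11/7 + k/7)
P(-198, 269) - j = (-11/7 + (⅐)*(-198)) - 1*107975 = (-11/7 - 198/7) - 107975 = -209/7 - 107975 = -756034/7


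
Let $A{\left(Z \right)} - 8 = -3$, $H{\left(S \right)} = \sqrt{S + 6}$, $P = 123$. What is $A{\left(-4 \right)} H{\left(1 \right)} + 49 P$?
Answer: $6027 + 5 \sqrt{7} \approx 6040.2$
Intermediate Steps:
$H{\left(S \right)} = \sqrt{6 + S}$
$A{\left(Z \right)} = 5$ ($A{\left(Z \right)} = 8 - 3 = 5$)
$A{\left(-4 \right)} H{\left(1 \right)} + 49 P = 5 \sqrt{6 + 1} + 49 \cdot 123 = 5 \sqrt{7} + 6027 = 6027 + 5 \sqrt{7}$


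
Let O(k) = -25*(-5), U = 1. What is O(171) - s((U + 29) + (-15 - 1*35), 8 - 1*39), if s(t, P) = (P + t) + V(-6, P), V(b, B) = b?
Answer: 182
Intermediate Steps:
O(k) = 125
s(t, P) = -6 + P + t (s(t, P) = (P + t) - 6 = -6 + P + t)
O(171) - s((U + 29) + (-15 - 1*35), 8 - 1*39) = 125 - (-6 + (8 - 1*39) + ((1 + 29) + (-15 - 1*35))) = 125 - (-6 + (8 - 39) + (30 + (-15 - 35))) = 125 - (-6 - 31 + (30 - 50)) = 125 - (-6 - 31 - 20) = 125 - 1*(-57) = 125 + 57 = 182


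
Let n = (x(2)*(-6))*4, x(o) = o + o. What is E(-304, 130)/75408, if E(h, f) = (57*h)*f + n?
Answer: -46932/1571 ≈ -29.874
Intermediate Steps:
x(o) = 2*o
n = -96 (n = ((2*2)*(-6))*4 = (4*(-6))*4 = -24*4 = -96)
E(h, f) = -96 + 57*f*h (E(h, f) = (57*h)*f - 96 = 57*f*h - 96 = -96 + 57*f*h)
E(-304, 130)/75408 = (-96 + 57*130*(-304))/75408 = (-96 - 2252640)*(1/75408) = -2252736*1/75408 = -46932/1571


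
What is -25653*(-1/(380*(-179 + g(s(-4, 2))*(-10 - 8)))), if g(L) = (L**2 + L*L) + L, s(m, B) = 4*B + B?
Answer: -25653/1504420 ≈ -0.017052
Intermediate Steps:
s(m, B) = 5*B
g(L) = L + 2*L**2 (g(L) = (L**2 + L**2) + L = 2*L**2 + L = L + 2*L**2)
-25653*(-1/(380*(-179 + g(s(-4, 2))*(-10 - 8)))) = -25653*(-1/(380*(-179 + ((5*2)*(1 + 2*(5*2)))*(-10 - 8)))) = -25653*(-1/(380*(-179 + (10*(1 + 2*10))*(-18)))) = -25653*(-1/(380*(-179 + (10*(1 + 20))*(-18)))) = -25653*(-1/(380*(-179 + (10*21)*(-18)))) = -25653*(-1/(380*(-179 + 210*(-18)))) = -25653*(-1/(380*(-179 - 3780))) = -25653/((-380*(-3959))) = -25653/1504420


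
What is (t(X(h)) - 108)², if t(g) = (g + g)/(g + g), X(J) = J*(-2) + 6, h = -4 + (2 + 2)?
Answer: 11449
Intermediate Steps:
h = 0 (h = -4 + 4 = 0)
X(J) = 6 - 2*J (X(J) = -2*J + 6 = 6 - 2*J)
t(g) = 1 (t(g) = (2*g)/((2*g)) = (2*g)*(1/(2*g)) = 1)
(t(X(h)) - 108)² = (1 - 108)² = (-107)² = 11449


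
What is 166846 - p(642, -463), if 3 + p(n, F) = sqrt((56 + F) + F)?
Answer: 166849 - I*sqrt(870) ≈ 1.6685e+5 - 29.496*I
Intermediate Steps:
p(n, F) = -3 + sqrt(56 + 2*F) (p(n, F) = -3 + sqrt((56 + F) + F) = -3 + sqrt(56 + 2*F))
166846 - p(642, -463) = 166846 - (-3 + sqrt(56 + 2*(-463))) = 166846 - (-3 + sqrt(56 - 926)) = 166846 - (-3 + sqrt(-870)) = 166846 - (-3 + I*sqrt(870)) = 166846 + (3 - I*sqrt(870)) = 166849 - I*sqrt(870)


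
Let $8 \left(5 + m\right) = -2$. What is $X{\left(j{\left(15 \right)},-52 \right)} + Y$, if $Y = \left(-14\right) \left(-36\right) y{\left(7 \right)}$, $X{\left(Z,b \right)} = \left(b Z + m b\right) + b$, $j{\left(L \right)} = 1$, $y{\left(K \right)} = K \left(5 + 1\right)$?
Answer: $21337$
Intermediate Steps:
$m = - \frac{21}{4}$ ($m = -5 + \frac{1}{8} \left(-2\right) = -5 - \frac{1}{4} = - \frac{21}{4} \approx -5.25$)
$y{\left(K \right)} = 6 K$ ($y{\left(K \right)} = K 6 = 6 K$)
$X{\left(Z,b \right)} = - \frac{17 b}{4} + Z b$ ($X{\left(Z,b \right)} = \left(b Z - \frac{21 b}{4}\right) + b = \left(Z b - \frac{21 b}{4}\right) + b = \left(- \frac{21 b}{4} + Z b\right) + b = - \frac{17 b}{4} + Z b$)
$Y = 21168$ ($Y = \left(-14\right) \left(-36\right) 6 \cdot 7 = 504 \cdot 42 = 21168$)
$X{\left(j{\left(15 \right)},-52 \right)} + Y = \frac{1}{4} \left(-52\right) \left(-17 + 4 \cdot 1\right) + 21168 = \frac{1}{4} \left(-52\right) \left(-17 + 4\right) + 21168 = \frac{1}{4} \left(-52\right) \left(-13\right) + 21168 = 169 + 21168 = 21337$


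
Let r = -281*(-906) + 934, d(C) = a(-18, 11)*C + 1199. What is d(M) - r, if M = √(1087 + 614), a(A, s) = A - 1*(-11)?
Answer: -254321 - 63*√21 ≈ -2.5461e+5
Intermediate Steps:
a(A, s) = 11 + A (a(A, s) = A + 11 = 11 + A)
M = 9*√21 (M = √1701 = 9*√21 ≈ 41.243)
d(C) = 1199 - 7*C (d(C) = (11 - 18)*C + 1199 = -7*C + 1199 = 1199 - 7*C)
r = 255520 (r = 254586 + 934 = 255520)
d(M) - r = (1199 - 63*√21) - 1*255520 = (1199 - 63*√21) - 255520 = -254321 - 63*√21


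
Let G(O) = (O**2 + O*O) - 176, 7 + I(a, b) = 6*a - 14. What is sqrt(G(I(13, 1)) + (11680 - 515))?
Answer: 3*sqrt(1943) ≈ 132.24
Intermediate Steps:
I(a, b) = -21 + 6*a (I(a, b) = -7 + (6*a - 14) = -7 + (-14 + 6*a) = -21 + 6*a)
G(O) = -176 + 2*O**2 (G(O) = (O**2 + O**2) - 176 = 2*O**2 - 176 = -176 + 2*O**2)
sqrt(G(I(13, 1)) + (11680 - 515)) = sqrt((-176 + 2*(-21 + 6*13)**2) + (11680 - 515)) = sqrt((-176 + 2*(-21 + 78)**2) + 11165) = sqrt((-176 + 2*57**2) + 11165) = sqrt((-176 + 2*3249) + 11165) = sqrt((-176 + 6498) + 11165) = sqrt(6322 + 11165) = sqrt(17487) = 3*sqrt(1943)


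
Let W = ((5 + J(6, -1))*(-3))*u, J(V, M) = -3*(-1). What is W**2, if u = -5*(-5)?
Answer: 360000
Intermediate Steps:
J(V, M) = 3
u = 25
W = -600 (W = ((5 + 3)*(-3))*25 = (8*(-3))*25 = -24*25 = -600)
W**2 = (-600)**2 = 360000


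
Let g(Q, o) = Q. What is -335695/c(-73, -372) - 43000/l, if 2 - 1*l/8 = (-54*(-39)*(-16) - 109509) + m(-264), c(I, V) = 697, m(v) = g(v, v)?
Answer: -48166243720/99999287 ≈ -481.67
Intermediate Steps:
m(v) = v
l = 1147768 (l = 16 - 8*((-54*(-39)*(-16) - 109509) - 264) = 16 - 8*((2106*(-16) - 109509) - 264) = 16 - 8*((-33696 - 109509) - 264) = 16 - 8*(-143205 - 264) = 16 - 8*(-143469) = 16 + 1147752 = 1147768)
-335695/c(-73, -372) - 43000/l = -335695/697 - 43000/1147768 = -335695*1/697 - 43000*1/1147768 = -335695/697 - 5375/143471 = -48166243720/99999287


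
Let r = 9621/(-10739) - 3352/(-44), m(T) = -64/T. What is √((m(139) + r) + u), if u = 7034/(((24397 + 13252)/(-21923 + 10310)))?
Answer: I*√800573088534524196534930815/618193982219 ≈ 45.769*I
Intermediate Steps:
r = 8893451/118129 (r = 9621*(-1/10739) - 3352*(-1/44) = -9621/10739 + 838/11 = 8893451/118129 ≈ 75.286)
u = -81685842/37649 (u = 7034/((37649/(-11613))) = 7034/((37649*(-1/11613))) = 7034/(-37649/11613) = 7034*(-11613/37649) = -81685842/37649 ≈ -2169.7)
√((m(139) + r) + u) = √((-64/139 + 8893451/118129) - 81685842/37649) = √(1228629433/16419931 - 81685842/37649) = √(-1295019219793885/618193982219) = I*√800573088534524196534930815/618193982219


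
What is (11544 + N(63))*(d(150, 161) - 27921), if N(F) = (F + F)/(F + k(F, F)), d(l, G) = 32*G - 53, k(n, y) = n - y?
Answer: -263502812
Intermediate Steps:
d(l, G) = -53 + 32*G
N(F) = 2 (N(F) = (F + F)/(F + (F - F)) = (2*F)/(F + 0) = (2*F)/F = 2)
(11544 + N(63))*(d(150, 161) - 27921) = (11544 + 2)*((-53 + 32*161) - 27921) = 11546*((-53 + 5152) - 27921) = 11546*(5099 - 27921) = 11546*(-22822) = -263502812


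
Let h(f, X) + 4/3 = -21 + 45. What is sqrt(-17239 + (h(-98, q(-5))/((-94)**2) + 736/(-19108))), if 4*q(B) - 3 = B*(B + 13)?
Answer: 2*I*sqrt(1955247286974285)/673557 ≈ 131.3*I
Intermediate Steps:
q(B) = 3/4 + B*(13 + B)/4 (q(B) = 3/4 + (B*(B + 13))/4 = 3/4 + (B*(13 + B))/4 = 3/4 + B*(13 + B)/4)
h(f, X) = 68/3 (h(f, X) = -4/3 + (-21 + 45) = -4/3 + 24 = 68/3)
sqrt(-17239 + (h(-98, q(-5))/((-94)**2) + 736/(-19108))) = sqrt(-17239 + (68/(3*((-94)**2)) + 736/(-19108))) = sqrt(-17239 + ((68/3)/8836 + 736*(-1/19108))) = sqrt(-17239 + ((68/3)*(1/8836) - 184/4777)) = sqrt(-17239 + (17/6627 - 184/4777)) = sqrt(-17239 - 1138159/31657179) = sqrt(-545739246940/31657179) = 2*I*sqrt(1955247286974285)/673557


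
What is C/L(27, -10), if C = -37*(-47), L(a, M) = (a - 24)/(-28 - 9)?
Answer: -64343/3 ≈ -21448.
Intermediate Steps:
L(a, M) = 24/37 - a/37 (L(a, M) = (-24 + a)/(-37) = (-24 + a)*(-1/37) = 24/37 - a/37)
C = 1739
C/L(27, -10) = 1739/(24/37 - 1/37*27) = 1739/(24/37 - 27/37) = 1739/(-3/37) = 1739*(-37/3) = -64343/3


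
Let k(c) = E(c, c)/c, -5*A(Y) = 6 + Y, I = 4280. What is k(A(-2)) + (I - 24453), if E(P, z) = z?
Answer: -20172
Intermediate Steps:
A(Y) = -6/5 - Y/5 (A(Y) = -(6 + Y)/5 = -6/5 - Y/5)
k(c) = 1 (k(c) = c/c = 1)
k(A(-2)) + (I - 24453) = 1 + (4280 - 24453) = 1 - 20173 = -20172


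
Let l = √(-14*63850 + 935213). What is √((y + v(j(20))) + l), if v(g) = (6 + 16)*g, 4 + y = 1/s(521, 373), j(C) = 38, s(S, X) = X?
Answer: √(115755701 + 139129*√41313)/373 ≈ 32.175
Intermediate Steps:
y = -1491/373 (y = -4 + 1/373 = -1491/373 ≈ -3.9973)
l = √41313 (l = √(-893900 + 935213) = √41313 ≈ 203.26)
v(g) = 22*g
√((y + v(j(20))) + l) = √((-1491/373 + 22*38) + √41313) = √((-1491/373 + 836) + √41313) = √(310337/373 + √41313)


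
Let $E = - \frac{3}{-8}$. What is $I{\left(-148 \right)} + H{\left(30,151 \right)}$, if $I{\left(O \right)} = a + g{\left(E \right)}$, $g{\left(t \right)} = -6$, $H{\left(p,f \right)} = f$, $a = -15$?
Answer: $130$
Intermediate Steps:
$E = \frac{3}{8}$ ($E = \left(-3\right) \left(- \frac{1}{8}\right) = \frac{3}{8} \approx 0.375$)
$I{\left(O \right)} = -21$ ($I{\left(O \right)} = -15 - 6 = -21$)
$I{\left(-148 \right)} + H{\left(30,151 \right)} = -21 + 151 = 130$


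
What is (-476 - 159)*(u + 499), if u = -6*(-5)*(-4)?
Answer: -240665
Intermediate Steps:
u = -120 (u = 30*(-4) = -120)
(-476 - 159)*(u + 499) = (-476 - 159)*(-120 + 499) = -635*379 = -240665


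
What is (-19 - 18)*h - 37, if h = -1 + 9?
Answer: -333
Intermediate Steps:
h = 8
(-19 - 18)*h - 37 = (-19 - 18)*8 - 37 = -37*8 - 37 = -296 - 37 = -333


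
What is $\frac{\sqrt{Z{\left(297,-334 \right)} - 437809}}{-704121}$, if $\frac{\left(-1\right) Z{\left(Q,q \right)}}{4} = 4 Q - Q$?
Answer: $- \frac{i \sqrt{441373}}{704121} \approx - 0.00094353 i$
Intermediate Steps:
$Z{\left(Q,q \right)} = - 12 Q$ ($Z{\left(Q,q \right)} = - 4 \left(4 Q - Q\right) = - 4 \cdot 3 Q = - 12 Q$)
$\frac{\sqrt{Z{\left(297,-334 \right)} - 437809}}{-704121} = \frac{\sqrt{\left(-12\right) 297 - 437809}}{-704121} = \sqrt{-3564 - 437809} \left(- \frac{1}{704121}\right) = \sqrt{-441373} \left(- \frac{1}{704121}\right) = i \sqrt{441373} \left(- \frac{1}{704121}\right) = - \frac{i \sqrt{441373}}{704121}$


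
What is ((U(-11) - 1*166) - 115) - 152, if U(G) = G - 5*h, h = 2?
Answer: -454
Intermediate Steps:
U(G) = -10 + G (U(G) = G - 5*2 = G - 10 = -10 + G)
((U(-11) - 1*166) - 115) - 152 = (((-10 - 11) - 1*166) - 115) - 152 = ((-21 - 166) - 115) - 152 = (-187 - 115) - 152 = -302 - 152 = -454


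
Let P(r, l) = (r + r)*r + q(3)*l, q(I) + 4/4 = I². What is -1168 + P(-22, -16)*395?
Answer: 330632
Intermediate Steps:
q(I) = -1 + I²
P(r, l) = 2*r² + 8*l (P(r, l) = (r + r)*r + (-1 + 3²)*l = (2*r)*r + (-1 + 9)*l = 2*r² + 8*l)
-1168 + P(-22, -16)*395 = -1168 + (2*(-22)² + 8*(-16))*395 = -1168 + (2*484 - 128)*395 = -1168 + (968 - 128)*395 = -1168 + 840*395 = -1168 + 331800 = 330632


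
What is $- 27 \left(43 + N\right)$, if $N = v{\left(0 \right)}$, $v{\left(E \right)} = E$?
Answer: $-1161$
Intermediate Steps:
$N = 0$
$- 27 \left(43 + N\right) = - 27 \left(43 + 0\right) = \left(-27\right) 43 = -1161$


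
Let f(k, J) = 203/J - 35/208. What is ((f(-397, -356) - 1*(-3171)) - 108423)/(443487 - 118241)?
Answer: -1948438695/6020953952 ≈ -0.32361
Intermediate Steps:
f(k, J) = -35/208 + 203/J (f(k, J) = 203/J - 35*1/208 = 203/J - 35/208 = -35/208 + 203/J)
((f(-397, -356) - 1*(-3171)) - 108423)/(443487 - 118241) = (((-35/208 + 203/(-356)) - 1*(-3171)) - 108423)/(443487 - 118241) = (((-35/208 + 203*(-1/356)) + 3171) - 108423)/325246 = (((-35/208 - 203/356) + 3171) - 108423)*(1/325246) = ((-13671/18512 + 3171) - 108423)*(1/325246) = (58687881/18512 - 108423)*(1/325246) = -1948438695/18512*1/325246 = -1948438695/6020953952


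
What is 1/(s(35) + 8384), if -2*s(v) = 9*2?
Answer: 1/8375 ≈ 0.00011940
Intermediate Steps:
s(v) = -9 (s(v) = -9*2/2 = -1/2*18 = -9)
1/(s(35) + 8384) = 1/(-9 + 8384) = 1/8375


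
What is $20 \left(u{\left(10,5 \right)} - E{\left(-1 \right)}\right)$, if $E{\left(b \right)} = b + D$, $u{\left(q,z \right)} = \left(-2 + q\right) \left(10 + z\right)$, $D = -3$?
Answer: $2480$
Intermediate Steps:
$E{\left(b \right)} = -3 + b$ ($E{\left(b \right)} = b - 3 = -3 + b$)
$20 \left(u{\left(10,5 \right)} - E{\left(-1 \right)}\right) = 20 \left(\left(-20 - 10 + 10 \cdot 10 + 10 \cdot 5\right) - \left(-3 - 1\right)\right) = 20 \left(\left(-20 - 10 + 100 + 50\right) - -4\right) = 20 \left(120 + 4\right) = 20 \cdot 124 = 2480$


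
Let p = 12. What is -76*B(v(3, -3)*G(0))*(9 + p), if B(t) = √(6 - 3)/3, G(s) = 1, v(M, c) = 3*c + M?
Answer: -532*√3 ≈ -921.45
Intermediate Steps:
v(M, c) = M + 3*c
B(t) = √3/3 (B(t) = √3*(⅓) = √3/3)
-76*B(v(3, -3)*G(0))*(9 + p) = -76*√3/3*(9 + 12) = -76*√3/3*21 = -532*√3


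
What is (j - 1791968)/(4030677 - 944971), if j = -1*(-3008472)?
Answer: 608252/1542853 ≈ 0.39424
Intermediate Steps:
j = 3008472
(j - 1791968)/(4030677 - 944971) = (3008472 - 1791968)/(4030677 - 944971) = 1216504/3085706 = 1216504*(1/3085706) = 608252/1542853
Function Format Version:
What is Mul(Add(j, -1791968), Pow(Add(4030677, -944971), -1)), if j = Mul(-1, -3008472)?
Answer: Rational(608252, 1542853) ≈ 0.39424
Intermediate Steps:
j = 3008472
Mul(Add(j, -1791968), Pow(Add(4030677, -944971), -1)) = Mul(Add(3008472, -1791968), Pow(Add(4030677, -944971), -1)) = Mul(1216504, Pow(3085706, -1)) = Mul(1216504, Rational(1, 3085706)) = Rational(608252, 1542853)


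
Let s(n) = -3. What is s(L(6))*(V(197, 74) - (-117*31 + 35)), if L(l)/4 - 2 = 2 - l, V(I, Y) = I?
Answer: -11367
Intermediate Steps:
L(l) = 16 - 4*l (L(l) = 8 + 4*(2 - l) = 8 + (8 - 4*l) = 16 - 4*l)
s(L(6))*(V(197, 74) - (-117*31 + 35)) = -3*(197 - (-117*31 + 35)) = -3*(197 - (-3627 + 35)) = -3*(197 - 1*(-3592)) = -3*(197 + 3592) = -3*3789 = -11367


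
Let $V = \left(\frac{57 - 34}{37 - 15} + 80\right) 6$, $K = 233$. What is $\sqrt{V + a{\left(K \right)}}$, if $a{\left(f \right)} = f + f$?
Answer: $\frac{5 \sqrt{4609}}{11} \approx 30.859$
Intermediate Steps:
$a{\left(f \right)} = 2 f$
$V = \frac{5349}{11}$ ($V = \left(\frac{23}{22} + 80\right) 6 = \frac{1783}{22} \cdot 6 = \frac{5349}{11} \approx 486.27$)
$\sqrt{V + a{\left(K \right)}} = \sqrt{\frac{5349}{11} + 2 \cdot 233} = \sqrt{\frac{5349}{11} + 466} = \sqrt{\frac{10475}{11}} = \frac{5 \sqrt{4609}}{11}$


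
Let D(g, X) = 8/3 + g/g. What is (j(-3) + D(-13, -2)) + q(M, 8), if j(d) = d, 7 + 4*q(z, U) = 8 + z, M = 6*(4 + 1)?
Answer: 101/12 ≈ 8.4167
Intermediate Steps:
D(g, X) = 11/3 (D(g, X) = 8*(⅓) + 1 = 8/3 + 1 = 11/3)
M = 30 (M = 6*5 = 30)
q(z, U) = ¼ + z/4 (q(z, U) = -7/4 + (8 + z)/4 = -7/4 + (2 + z/4) = ¼ + z/4)
(j(-3) + D(-13, -2)) + q(M, 8) = (-3 + 11/3) + (¼ + (¼)*30) = ⅔ + (¼ + 15/2) = ⅔ + 31/4 = 101/12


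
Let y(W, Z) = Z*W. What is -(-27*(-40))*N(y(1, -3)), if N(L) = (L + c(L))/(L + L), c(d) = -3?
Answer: -1080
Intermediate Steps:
y(W, Z) = W*Z
N(L) = (-3 + L)/(2*L) (N(L) = (L - 3)/(L + L) = (-3 + L)/((2*L)) = (-3 + L)*(1/(2*L)) = (-3 + L)/(2*L))
-(-27*(-40))*N(y(1, -3)) = -(-27*(-40))*(-3 + 1*(-3))/(2*((1*(-3)))) = -1080*(1/2)*(-3 - 3)/(-3) = -1080*(1/2)*(-1/3)*(-6) = -1080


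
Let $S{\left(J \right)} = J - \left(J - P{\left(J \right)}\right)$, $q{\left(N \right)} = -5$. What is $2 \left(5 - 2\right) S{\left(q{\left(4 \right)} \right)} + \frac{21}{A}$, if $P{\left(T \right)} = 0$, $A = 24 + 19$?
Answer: $\frac{21}{43} \approx 0.48837$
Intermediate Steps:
$A = 43$
$S{\left(J \right)} = 0$ ($S{\left(J \right)} = J + \left(0 - J\right) = J - J = 0$)
$2 \left(5 - 2\right) S{\left(q{\left(4 \right)} \right)} + \frac{21}{A} = 2 \left(5 - 2\right) 0 + \frac{21}{43} = 2 \cdot 3 \cdot 0 + 21 \cdot \frac{1}{43} = 6 \cdot 0 + \frac{21}{43} = 0 + \frac{21}{43} = \frac{21}{43}$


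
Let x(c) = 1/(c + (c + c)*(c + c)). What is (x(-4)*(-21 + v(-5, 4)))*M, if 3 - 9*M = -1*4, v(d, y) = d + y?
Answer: -77/270 ≈ -0.28519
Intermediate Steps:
M = 7/9 (M = 1/3 - (-1)*4/9 = 1/3 - 1/9*(-4) = 1/3 + 4/9 = 7/9 ≈ 0.77778)
x(c) = 1/(c + 4*c**2) (x(c) = 1/(c + (2*c)*(2*c)) = 1/(c + 4*c**2))
(x(-4)*(-21 + v(-5, 4)))*M = ((1/((-4)*(1 + 4*(-4))))*(-21 + (-5 + 4)))*(7/9) = ((-1/(4*(1 - 16)))*(-21 - 1))*(7/9) = (-1/4/(-15)*(-22))*(7/9) = (-1/4*(-1/15)*(-22))*(7/9) = ((1/60)*(-22))*(7/9) = -11/30*7/9 = -77/270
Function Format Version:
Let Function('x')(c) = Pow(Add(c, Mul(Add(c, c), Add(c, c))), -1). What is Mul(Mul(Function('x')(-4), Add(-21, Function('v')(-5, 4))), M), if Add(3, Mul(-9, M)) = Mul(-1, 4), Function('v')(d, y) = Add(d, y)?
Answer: Rational(-77, 270) ≈ -0.28519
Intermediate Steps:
M = Rational(7, 9) (M = Add(Rational(1, 3), Mul(Rational(-1, 9), Mul(-1, 4))) = Add(Rational(1, 3), Mul(Rational(-1, 9), -4)) = Add(Rational(1, 3), Rational(4, 9)) = Rational(7, 9) ≈ 0.77778)
Function('x')(c) = Pow(Add(c, Mul(4, Pow(c, 2))), -1) (Function('x')(c) = Pow(Add(c, Mul(Mul(2, c), Mul(2, c))), -1) = Pow(Add(c, Mul(4, Pow(c, 2))), -1))
Mul(Mul(Function('x')(-4), Add(-21, Function('v')(-5, 4))), M) = Mul(Mul(Mul(Pow(-4, -1), Pow(Add(1, Mul(4, -4)), -1)), Add(-21, Add(-5, 4))), Rational(7, 9)) = Mul(Mul(Mul(Rational(-1, 4), Pow(Add(1, -16), -1)), Add(-21, -1)), Rational(7, 9)) = Mul(Mul(Mul(Rational(-1, 4), Pow(-15, -1)), -22), Rational(7, 9)) = Mul(Mul(Mul(Rational(-1, 4), Rational(-1, 15)), -22), Rational(7, 9)) = Mul(Mul(Rational(1, 60), -22), Rational(7, 9)) = Mul(Rational(-11, 30), Rational(7, 9)) = Rational(-77, 270)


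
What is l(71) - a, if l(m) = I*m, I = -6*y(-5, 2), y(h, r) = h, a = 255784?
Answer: -253654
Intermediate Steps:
I = 30 (I = -6*(-5) = 30)
l(m) = 30*m
l(71) - a = 30*71 - 1*255784 = 2130 - 255784 = -253654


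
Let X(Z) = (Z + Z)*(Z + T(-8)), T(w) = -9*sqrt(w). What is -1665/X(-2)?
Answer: -1665/1304 + 14985*I*sqrt(2)/1304 ≈ -1.2768 + 16.252*I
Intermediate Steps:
X(Z) = 2*Z*(Z - 18*I*sqrt(2)) (X(Z) = (Z + Z)*(Z - 18*I*sqrt(2)) = (2*Z)*(Z - 18*I*sqrt(2)) = 2*Z*(Z - 18*I*sqrt(2)))
-1665/X(-2) = -1665*(-1/(4*(-2 - 18*I*sqrt(2)))) = -1665/(8 + 72*I*sqrt(2))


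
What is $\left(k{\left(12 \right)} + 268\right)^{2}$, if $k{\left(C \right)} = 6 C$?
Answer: $115600$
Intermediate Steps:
$\left(k{\left(12 \right)} + 268\right)^{2} = \left(6 \cdot 12 + 268\right)^{2} = \left(72 + 268\right)^{2} = 340^{2} = 115600$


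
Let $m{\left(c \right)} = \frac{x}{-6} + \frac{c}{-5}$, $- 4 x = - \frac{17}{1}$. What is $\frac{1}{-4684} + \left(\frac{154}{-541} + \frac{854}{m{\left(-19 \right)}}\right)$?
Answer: $\frac{37060144679}{134304332} \approx 275.94$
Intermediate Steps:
$x = \frac{17}{4}$ ($x = - \frac{\left(-17\right) 1^{-1}}{4} = - \frac{\left(-17\right) 1}{4} = \left(- \frac{1}{4}\right) \left(-17\right) = \frac{17}{4} \approx 4.25$)
$m{\left(c \right)} = - \frac{17}{24} - \frac{c}{5}$ ($m{\left(c \right)} = \frac{17}{4 \left(-6\right)} + \frac{c}{-5} = \frac{17}{4} \left(- \frac{1}{6}\right) + c \left(- \frac{1}{5}\right) = - \frac{17}{24} - \frac{c}{5}$)
$\frac{1}{-4684} + \left(\frac{154}{-541} + \frac{854}{m{\left(-19 \right)}}\right) = \frac{1}{-4684} + \left(\frac{154}{-541} + \frac{854}{- \frac{17}{24} - - \frac{19}{5}}\right) = - \frac{1}{4684} + \left(154 \left(- \frac{1}{541}\right) + \frac{854}{- \frac{17}{24} + \frac{19}{5}}\right) = - \frac{1}{4684} - \left(\frac{154}{541} - \frac{854}{\frac{371}{120}}\right) = - \frac{1}{4684} + \left(- \frac{154}{541} + 854 \cdot \frac{120}{371}\right) = - \frac{1}{4684} + \left(- \frac{154}{541} + \frac{14640}{53}\right) = - \frac{1}{4684} + \frac{7912078}{28673} = \frac{37060144679}{134304332}$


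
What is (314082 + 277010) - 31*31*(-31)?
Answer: 620883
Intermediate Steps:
(314082 + 277010) - 31*31*(-31) = 591092 - 961*(-31) = 591092 + 29791 = 620883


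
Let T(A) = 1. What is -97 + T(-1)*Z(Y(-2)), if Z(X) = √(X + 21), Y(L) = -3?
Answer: -97 + 3*√2 ≈ -92.757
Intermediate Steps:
Z(X) = √(21 + X)
-97 + T(-1)*Z(Y(-2)) = -97 + 1*√(21 - 3) = -97 + 1*√18 = -97 + 1*(3*√2) = -97 + 3*√2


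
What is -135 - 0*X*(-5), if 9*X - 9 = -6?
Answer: -135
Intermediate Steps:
X = ⅓ (X = 1 + (⅑)*(-6) = 1 - ⅔ = ⅓ ≈ 0.33333)
-135 - 0*X*(-5) = -135 - 0*(⅓)*(-5) = -135 - 0*(-5) = -135 - 1*0 = -135 + 0 = -135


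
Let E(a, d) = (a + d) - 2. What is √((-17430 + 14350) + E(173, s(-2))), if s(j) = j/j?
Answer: 2*I*√727 ≈ 53.926*I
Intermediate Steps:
s(j) = 1
E(a, d) = -2 + a + d
√((-17430 + 14350) + E(173, s(-2))) = √((-17430 + 14350) + (-2 + 173 + 1)) = √(-3080 + 172) = √(-2908) = 2*I*√727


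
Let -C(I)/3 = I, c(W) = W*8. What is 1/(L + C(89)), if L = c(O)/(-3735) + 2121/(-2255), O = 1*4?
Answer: -1684485/451356314 ≈ -0.0037321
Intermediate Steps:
O = 4
c(W) = 8*W
C(I) = -3*I
L = -1598819/1684485 (L = (8*4)/(-3735) + 2121/(-2255) = 32*(-1/3735) + 2121*(-1/2255) = -32/3735 - 2121/2255 = -1598819/1684485 ≈ -0.94914)
1/(L + C(89)) = 1/(-1598819/1684485 - 3*89) = 1/(-1598819/1684485 - 267) = 1/(-451356314/1684485) = -1684485/451356314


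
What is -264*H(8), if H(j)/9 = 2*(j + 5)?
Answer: -61776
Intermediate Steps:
H(j) = 90 + 18*j (H(j) = 9*(2*(j + 5)) = 9*(2*(5 + j)) = 9*(10 + 2*j) = 90 + 18*j)
-264*H(8) = -264*(90 + 18*8) = -264*(90 + 144) = -264*234 = -61776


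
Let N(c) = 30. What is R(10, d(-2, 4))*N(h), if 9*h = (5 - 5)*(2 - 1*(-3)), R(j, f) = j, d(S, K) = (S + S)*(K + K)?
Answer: 300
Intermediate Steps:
d(S, K) = 4*K*S (d(S, K) = (2*S)*(2*K) = 4*K*S)
h = 0 (h = ((5 - 5)*(2 - 1*(-3)))/9 = (0*(2 + 3))/9 = (0*5)/9 = (⅑)*0 = 0)
R(10, d(-2, 4))*N(h) = 10*30 = 300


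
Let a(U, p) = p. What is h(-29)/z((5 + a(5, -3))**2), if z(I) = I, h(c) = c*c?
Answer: 841/4 ≈ 210.25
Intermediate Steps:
h(c) = c**2
h(-29)/z((5 + a(5, -3))**2) = (-29)**2/((5 - 3)**2) = 841/(2**2) = 841/4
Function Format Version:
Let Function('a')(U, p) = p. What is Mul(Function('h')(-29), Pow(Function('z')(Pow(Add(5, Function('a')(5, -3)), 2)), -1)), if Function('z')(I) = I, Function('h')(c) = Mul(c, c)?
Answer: Rational(841, 4) ≈ 210.25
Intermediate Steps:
Function('h')(c) = Pow(c, 2)
Mul(Function('h')(-29), Pow(Function('z')(Pow(Add(5, Function('a')(5, -3)), 2)), -1)) = Mul(Pow(-29, 2), Pow(Pow(Add(5, -3), 2), -1)) = Mul(841, Pow(Pow(2, 2), -1)) = Mul(841, Pow(4, -1)) = Mul(841, Rational(1, 4)) = Rational(841, 4)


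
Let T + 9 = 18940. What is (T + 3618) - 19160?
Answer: 3389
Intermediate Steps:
T = 18931 (T = -9 + 18940 = 18931)
(T + 3618) - 19160 = (18931 + 3618) - 19160 = 22549 - 19160 = 3389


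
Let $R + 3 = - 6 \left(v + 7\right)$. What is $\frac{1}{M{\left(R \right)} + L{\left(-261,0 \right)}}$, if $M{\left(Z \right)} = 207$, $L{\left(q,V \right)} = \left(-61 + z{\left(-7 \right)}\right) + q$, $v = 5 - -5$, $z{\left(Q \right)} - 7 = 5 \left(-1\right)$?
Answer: $- \frac{1}{113} \approx -0.0088496$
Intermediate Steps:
$z{\left(Q \right)} = 2$ ($z{\left(Q \right)} = 7 + 5 \left(-1\right) = 7 - 5 = 2$)
$v = 10$ ($v = 5 + 5 = 10$)
$L{\left(q,V \right)} = -59 + q$ ($L{\left(q,V \right)} = \left(-61 + 2\right) + q = -59 + q$)
$R = -105$ ($R = -3 - 6 \left(10 + 7\right) = -3 - 102 = -105$)
$\frac{1}{M{\left(R \right)} + L{\left(-261,0 \right)}} = \frac{1}{207 - 320} = \frac{1}{-113} = - \frac{1}{113}$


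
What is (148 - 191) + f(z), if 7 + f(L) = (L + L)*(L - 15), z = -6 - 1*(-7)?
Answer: -78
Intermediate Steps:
z = 1 (z = -6 + 7 = 1)
f(L) = -7 + 2*L*(-15 + L) (f(L) = -7 + (L + L)*(L - 15) = -7 + (2*L)*(-15 + L) = -7 + 2*L*(-15 + L))
(148 - 191) + f(z) = (148 - 191) + (-7 - 30*1 + 2*1²) = -43 + (-7 - 30 + 2*1) = -43 + (-7 - 30 + 2) = -43 - 35 = -78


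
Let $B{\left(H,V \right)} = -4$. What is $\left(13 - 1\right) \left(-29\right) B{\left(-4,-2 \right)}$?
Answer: $1392$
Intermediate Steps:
$\left(13 - 1\right) \left(-29\right) B{\left(-4,-2 \right)} = \left(13 - 1\right) \left(-29\right) \left(-4\right) = 12 \left(-29\right) \left(-4\right) = \left(-348\right) \left(-4\right) = 1392$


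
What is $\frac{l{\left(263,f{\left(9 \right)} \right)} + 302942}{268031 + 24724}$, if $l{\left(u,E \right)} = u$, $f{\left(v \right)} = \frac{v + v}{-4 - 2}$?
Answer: $\frac{60641}{58551} \approx 1.0357$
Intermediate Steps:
$f{\left(v \right)} = - \frac{v}{3}$ ($f{\left(v \right)} = \frac{2 v}{-6} = 2 v \left(- \frac{1}{6}\right) = - \frac{v}{3}$)
$\frac{l{\left(263,f{\left(9 \right)} \right)} + 302942}{268031 + 24724} = \frac{263 + 302942}{268031 + 24724} = \frac{303205}{292755} = 303205 \cdot \frac{1}{292755} = \frac{60641}{58551}$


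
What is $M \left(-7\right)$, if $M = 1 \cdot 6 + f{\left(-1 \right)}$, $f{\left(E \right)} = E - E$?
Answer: $-42$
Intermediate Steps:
$f{\left(E \right)} = 0$
$M = 6$ ($M = 1 \cdot 6 + 0 = 6 + 0 = 6$)
$M \left(-7\right) = 6 \left(-7\right) = -42$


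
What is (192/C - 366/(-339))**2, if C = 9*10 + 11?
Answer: 1157224324/130256569 ≈ 8.8842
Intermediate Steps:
C = 101 (C = 90 + 11 = 101)
(192/C - 366/(-339))**2 = (192/101 - 366/(-339))**2 = (192*(1/101) - 366*(-1/339))**2 = (192/101 + 122/113)**2 = (34018/11413)**2 = 1157224324/130256569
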